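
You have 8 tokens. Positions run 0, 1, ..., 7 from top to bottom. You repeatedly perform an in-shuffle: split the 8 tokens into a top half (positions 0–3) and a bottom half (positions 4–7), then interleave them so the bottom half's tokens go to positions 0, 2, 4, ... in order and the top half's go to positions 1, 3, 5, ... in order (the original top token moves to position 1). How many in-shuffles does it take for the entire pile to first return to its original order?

The in-shuffle permutes the 8 positions with cycle lengths [2, 6].
Every token is home exactly when every cycle has completed a whole number of laps, i.e. after lcm(2, 6) = 6 in-shuffles.

6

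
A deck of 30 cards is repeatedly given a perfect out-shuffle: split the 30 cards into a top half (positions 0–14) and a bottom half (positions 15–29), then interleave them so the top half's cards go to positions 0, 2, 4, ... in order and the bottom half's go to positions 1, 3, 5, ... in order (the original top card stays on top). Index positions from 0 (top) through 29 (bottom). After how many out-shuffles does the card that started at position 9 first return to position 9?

Follow position 9 under repeated out-shuffles:
9 → 18 → 7 → 14 → 28 → 27 → 25 → 21 → ... → 9 (length 28)
It first returns after 28 out-shuffles.

28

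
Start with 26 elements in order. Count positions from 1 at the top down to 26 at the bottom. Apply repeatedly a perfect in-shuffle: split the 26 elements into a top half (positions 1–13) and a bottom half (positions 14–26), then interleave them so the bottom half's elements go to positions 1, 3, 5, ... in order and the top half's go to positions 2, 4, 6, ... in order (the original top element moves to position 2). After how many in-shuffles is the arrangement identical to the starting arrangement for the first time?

The in-shuffle permutes the 26 positions with cycle lengths [2, 6, 18].
Every element is home exactly when every cycle has completed a whole number of laps, i.e. after lcm(2, 6, 18) = 18 in-shuffles.

18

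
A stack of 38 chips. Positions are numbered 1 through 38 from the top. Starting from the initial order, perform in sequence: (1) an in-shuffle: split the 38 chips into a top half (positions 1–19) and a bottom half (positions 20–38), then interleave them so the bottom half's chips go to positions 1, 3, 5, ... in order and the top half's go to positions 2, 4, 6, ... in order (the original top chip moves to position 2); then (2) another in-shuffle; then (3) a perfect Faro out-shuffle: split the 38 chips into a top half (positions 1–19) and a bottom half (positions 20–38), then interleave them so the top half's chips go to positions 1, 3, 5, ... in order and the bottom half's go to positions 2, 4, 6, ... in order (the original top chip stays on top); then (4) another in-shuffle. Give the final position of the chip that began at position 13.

Track the chip from position 13 forward through each operation:
  after op 1 (in-shuffle): 13 → 26
  after op 2 (in-shuffle): 26 → 13
  after op 3 (out-shuffle): 13 → 25
  after op 4 (in-shuffle): 25 → 11

11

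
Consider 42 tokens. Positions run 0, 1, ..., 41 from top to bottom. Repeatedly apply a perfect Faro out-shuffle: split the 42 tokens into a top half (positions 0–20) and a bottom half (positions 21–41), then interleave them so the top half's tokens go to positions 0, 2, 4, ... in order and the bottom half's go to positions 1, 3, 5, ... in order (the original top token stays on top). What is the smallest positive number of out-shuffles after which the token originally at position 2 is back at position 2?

20

Follow position 2 under repeated out-shuffles:
2 → 4 → 8 → 16 → 32 → 23 → 5 → 10 → 20 → 40 → 39 → 37 → 33 → 25 → 9 → 18 → 36 → 31 → 21 → 1 → 2
It first returns after 20 out-shuffles.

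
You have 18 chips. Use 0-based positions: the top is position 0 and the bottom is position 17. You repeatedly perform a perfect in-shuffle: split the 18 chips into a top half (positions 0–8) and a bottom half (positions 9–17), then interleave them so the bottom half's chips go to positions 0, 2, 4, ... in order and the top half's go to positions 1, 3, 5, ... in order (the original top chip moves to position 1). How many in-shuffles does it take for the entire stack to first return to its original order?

The in-shuffle permutes the 18 positions with cycle lengths [18].
Every chip is home exactly when every cycle has completed a whole number of laps, i.e. after lcm(18) = 18 in-shuffles.

18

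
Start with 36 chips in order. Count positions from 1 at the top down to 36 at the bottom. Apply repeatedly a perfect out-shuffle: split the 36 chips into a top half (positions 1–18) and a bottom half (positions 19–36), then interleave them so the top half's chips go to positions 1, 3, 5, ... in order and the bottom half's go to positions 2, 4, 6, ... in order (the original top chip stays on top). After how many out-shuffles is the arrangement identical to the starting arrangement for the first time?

12

The out-shuffle permutes the 36 positions with cycle lengths [1, 1, 3, 3, 4, 12, 12].
Every chip is home exactly when every cycle has completed a whole number of laps, i.e. after lcm(1, 3, 4, 12) = 12 out-shuffles.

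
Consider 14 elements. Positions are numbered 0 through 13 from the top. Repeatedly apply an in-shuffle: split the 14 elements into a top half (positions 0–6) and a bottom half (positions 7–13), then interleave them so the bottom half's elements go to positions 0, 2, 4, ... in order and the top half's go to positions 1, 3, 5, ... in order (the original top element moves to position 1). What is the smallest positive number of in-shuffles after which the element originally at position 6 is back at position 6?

Follow position 6 under repeated in-shuffles:
6 → 13 → 12 → 10 → 6
It first returns after 4 in-shuffles.

4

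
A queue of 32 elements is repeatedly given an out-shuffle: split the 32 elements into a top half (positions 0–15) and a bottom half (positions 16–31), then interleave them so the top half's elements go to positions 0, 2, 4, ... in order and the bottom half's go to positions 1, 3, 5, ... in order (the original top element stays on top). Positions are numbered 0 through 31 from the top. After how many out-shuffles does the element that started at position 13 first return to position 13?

5

Follow position 13 under repeated out-shuffles:
13 → 26 → 21 → 11 → 22 → 13
It first returns after 5 out-shuffles.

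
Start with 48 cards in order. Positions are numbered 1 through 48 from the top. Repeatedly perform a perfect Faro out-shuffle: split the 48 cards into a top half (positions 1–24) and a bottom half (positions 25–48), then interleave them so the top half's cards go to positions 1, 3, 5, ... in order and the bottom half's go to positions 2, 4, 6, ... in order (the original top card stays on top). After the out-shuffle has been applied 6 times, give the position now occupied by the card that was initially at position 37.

Track the card's position through each out-shuffle:
37 → 26 → 4 → 7 → 13 → 25 → 2

2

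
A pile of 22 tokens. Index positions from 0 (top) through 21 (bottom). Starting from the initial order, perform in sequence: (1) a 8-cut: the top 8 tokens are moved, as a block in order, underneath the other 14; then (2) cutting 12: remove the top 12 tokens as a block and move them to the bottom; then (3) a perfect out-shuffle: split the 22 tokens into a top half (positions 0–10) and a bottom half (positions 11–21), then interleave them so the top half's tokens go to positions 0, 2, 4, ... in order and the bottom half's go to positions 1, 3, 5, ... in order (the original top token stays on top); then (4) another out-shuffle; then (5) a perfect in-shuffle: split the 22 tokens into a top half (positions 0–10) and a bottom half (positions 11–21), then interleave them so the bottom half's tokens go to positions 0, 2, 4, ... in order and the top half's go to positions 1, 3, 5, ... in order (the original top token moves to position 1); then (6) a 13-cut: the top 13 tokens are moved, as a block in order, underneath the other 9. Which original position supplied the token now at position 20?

15

Undo the operations in reverse order, starting from position 20:
  undo op 6 (cut 13): 20 ← 11
  undo op 5 (in-shuffle, from top half): 11 ← 5
  undo op 4 (out-shuffle, from bottom half): 5 ← 13
  undo op 3 (out-shuffle, from bottom half): 13 ← 17
  undo op 2 (cut 12): 17 ← 7
  undo op 1 (cut 8): 7 ← 15
So the token at position 20 came from original position 15.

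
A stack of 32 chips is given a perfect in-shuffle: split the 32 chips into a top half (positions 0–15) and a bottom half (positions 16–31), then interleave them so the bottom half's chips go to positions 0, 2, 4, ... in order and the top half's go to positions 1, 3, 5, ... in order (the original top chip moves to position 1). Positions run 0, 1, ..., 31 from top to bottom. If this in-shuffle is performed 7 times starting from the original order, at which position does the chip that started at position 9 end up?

25

Track the chip's position through each in-shuffle:
9 → 19 → 6 → 13 → 27 → 22 → 12 → 25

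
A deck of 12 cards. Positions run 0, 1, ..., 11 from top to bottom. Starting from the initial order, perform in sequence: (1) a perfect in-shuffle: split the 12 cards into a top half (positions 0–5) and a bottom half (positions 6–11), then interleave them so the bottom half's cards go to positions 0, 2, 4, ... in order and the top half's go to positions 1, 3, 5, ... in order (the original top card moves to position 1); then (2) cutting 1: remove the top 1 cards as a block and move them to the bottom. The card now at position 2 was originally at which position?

Undo the operations in reverse order, starting from position 2:
  undo op 2 (cut 1): 2 ← 3
  undo op 1 (in-shuffle, from top half): 3 ← 1
So the card at position 2 came from original position 1.

1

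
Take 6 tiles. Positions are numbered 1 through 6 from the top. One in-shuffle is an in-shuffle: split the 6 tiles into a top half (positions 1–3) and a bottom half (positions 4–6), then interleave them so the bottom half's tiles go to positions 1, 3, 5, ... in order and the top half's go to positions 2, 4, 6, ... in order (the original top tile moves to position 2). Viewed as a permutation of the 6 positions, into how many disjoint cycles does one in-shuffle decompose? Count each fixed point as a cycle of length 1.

2

Trace each unvisited position around until it returns:
(1 2 4) (3 6 5)
2 cycles in total.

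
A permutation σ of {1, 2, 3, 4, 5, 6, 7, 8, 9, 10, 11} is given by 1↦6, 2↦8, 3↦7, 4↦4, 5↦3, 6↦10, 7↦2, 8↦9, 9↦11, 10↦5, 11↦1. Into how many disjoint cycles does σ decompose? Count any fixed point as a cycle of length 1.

Cycle decomposition: (1 6 10 5 3 7 2 8 9 11) (4).
2 cycles.

2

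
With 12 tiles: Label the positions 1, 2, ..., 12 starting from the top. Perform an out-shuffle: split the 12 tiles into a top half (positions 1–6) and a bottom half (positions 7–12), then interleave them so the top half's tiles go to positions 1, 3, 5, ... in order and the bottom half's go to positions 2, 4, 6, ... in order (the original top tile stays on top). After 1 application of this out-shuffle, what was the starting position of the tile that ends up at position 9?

Work backwards from position 9, undoing one out-shuffle at a time:
9 ← 5
So the tile now at position 9 started at position 5.

5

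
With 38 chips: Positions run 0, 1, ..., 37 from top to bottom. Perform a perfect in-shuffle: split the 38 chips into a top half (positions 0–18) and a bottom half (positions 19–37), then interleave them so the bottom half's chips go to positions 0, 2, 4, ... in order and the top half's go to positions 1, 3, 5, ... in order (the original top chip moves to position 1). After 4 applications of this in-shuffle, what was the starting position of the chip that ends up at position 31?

1

Work backwards from position 31, undoing one in-shuffle at a time:
31 ← 15 ← 7 ← 3 ← 1
So the chip now at position 31 started at position 1.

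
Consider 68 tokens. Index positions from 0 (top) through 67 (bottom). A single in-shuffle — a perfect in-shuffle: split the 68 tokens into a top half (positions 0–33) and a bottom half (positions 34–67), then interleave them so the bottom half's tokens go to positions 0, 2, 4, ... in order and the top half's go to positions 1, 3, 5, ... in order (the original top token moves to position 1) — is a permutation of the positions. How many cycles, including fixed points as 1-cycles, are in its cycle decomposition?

Trace each unvisited position around until it returns:
(0 1 3 7 15 31 ... len 22) (2 5 11 23 47 26 ... len 11) (4 9 19 39 10 21 ... len 22) (14 29 59 50 32 65 ... len 11) (22 45)
5 cycles in total.

5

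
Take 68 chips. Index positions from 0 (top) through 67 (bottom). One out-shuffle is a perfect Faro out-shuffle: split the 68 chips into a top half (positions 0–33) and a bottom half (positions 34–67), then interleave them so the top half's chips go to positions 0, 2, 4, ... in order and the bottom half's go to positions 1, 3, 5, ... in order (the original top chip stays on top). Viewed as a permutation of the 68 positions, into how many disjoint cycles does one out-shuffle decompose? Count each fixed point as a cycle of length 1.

Trace each unvisited position around until it returns:
(0) (1 2 4 8 16 32 ... len 66) (67)
3 cycles in total.

3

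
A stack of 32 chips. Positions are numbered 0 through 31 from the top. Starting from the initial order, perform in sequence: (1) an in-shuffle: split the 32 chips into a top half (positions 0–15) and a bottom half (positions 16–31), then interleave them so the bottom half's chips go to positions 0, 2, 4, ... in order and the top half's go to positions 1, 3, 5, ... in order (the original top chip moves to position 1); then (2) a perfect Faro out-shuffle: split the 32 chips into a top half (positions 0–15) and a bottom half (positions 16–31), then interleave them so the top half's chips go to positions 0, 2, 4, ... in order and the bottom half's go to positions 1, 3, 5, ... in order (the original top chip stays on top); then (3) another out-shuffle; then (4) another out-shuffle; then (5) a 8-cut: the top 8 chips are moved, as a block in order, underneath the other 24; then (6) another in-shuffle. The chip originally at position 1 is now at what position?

0

Track the chip from position 1 forward through each operation:
  after op 1 (in-shuffle): 1 → 3
  after op 2 (out-shuffle): 3 → 6
  after op 3 (out-shuffle): 6 → 12
  after op 4 (out-shuffle): 12 → 24
  after op 5 (cut 8): 24 → 16
  after op 6 (in-shuffle): 16 → 0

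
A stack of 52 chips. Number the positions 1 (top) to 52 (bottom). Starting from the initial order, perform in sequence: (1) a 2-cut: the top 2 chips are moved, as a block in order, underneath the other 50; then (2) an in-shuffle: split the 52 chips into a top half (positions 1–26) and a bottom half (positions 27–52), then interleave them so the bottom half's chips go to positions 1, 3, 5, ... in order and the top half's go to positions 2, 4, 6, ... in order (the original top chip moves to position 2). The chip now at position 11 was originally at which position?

Undo the operations in reverse order, starting from position 11:
  undo op 2 (in-shuffle, from bottom half): 11 ← 32
  undo op 1 (cut 2): 32 ← 34
So the chip at position 11 came from original position 34.

34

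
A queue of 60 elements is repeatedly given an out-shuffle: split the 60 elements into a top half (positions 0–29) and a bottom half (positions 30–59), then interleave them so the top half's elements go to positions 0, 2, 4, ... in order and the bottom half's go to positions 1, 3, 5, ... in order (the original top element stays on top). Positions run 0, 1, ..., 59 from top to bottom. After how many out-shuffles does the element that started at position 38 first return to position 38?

58

Follow position 38 under repeated out-shuffles:
38 → 17 → 34 → 9 → 18 → 36 → 13 → 26 → ... → 38 (length 58)
It first returns after 58 out-shuffles.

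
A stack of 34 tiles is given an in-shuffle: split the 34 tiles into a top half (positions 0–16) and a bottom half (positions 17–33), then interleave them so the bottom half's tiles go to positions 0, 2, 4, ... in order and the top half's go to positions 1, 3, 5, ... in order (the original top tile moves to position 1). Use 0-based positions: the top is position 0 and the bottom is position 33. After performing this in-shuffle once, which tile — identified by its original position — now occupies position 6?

Work backwards from position 6, undoing one in-shuffle at a time:
6 ← 20
So the tile now at position 6 started at position 20.

20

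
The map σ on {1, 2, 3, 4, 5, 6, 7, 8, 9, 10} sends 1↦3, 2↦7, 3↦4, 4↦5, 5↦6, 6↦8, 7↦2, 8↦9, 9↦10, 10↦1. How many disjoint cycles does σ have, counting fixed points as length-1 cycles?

2

Cycle decomposition: (1 3 4 5 6 8 9 10) (2 7).
2 cycles.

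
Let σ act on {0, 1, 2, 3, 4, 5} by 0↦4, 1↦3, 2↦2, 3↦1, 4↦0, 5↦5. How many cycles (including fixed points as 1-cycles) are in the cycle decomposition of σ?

4

Cycle decomposition: (0 4) (1 3) (2) (5).
4 cycles.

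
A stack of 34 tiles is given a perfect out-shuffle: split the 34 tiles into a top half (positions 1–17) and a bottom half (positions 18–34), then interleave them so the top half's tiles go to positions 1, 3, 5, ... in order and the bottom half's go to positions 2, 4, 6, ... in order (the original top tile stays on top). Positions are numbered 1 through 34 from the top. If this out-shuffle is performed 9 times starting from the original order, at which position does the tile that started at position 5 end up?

Track the tile's position through each out-shuffle:
5 → 9 → 17 → 33 → 32 → 30 → 26 → 18 → 2 → 3

3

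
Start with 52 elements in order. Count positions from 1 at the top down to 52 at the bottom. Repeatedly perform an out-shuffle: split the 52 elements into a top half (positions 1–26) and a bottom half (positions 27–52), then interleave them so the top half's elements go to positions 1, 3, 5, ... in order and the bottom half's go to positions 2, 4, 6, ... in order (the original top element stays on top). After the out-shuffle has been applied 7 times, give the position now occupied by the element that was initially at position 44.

Track the element's position through each out-shuffle:
44 → 36 → 20 → 39 → 26 → 51 → 50 → 48

48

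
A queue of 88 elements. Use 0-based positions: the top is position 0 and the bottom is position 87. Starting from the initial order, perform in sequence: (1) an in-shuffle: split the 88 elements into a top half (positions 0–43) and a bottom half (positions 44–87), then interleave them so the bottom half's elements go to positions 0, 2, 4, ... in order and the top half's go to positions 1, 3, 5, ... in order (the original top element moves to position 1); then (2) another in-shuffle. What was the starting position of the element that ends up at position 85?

Undo the operations in reverse order, starting from position 85:
  undo op 2 (in-shuffle, from top half): 85 ← 42
  undo op 1 (in-shuffle, from bottom half): 42 ← 65
So the element at position 85 came from original position 65.

65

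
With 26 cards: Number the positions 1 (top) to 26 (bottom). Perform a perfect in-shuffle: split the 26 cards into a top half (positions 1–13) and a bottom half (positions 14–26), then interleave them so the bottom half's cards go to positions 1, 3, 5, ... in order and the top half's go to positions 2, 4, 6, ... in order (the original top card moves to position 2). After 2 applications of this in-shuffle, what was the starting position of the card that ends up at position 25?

Work backwards from position 25, undoing one in-shuffle at a time:
25 ← 26 ← 13
So the card now at position 25 started at position 13.

13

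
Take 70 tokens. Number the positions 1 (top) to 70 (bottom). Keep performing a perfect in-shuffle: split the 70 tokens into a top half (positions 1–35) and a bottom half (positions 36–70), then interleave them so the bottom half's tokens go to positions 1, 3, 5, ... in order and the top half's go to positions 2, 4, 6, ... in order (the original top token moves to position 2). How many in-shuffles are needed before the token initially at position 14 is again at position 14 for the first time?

35

Follow position 14 under repeated in-shuffles:
14 → 28 → 56 → 41 → 11 → 22 → 44 → 17 → ... → 14 (length 35)
It first returns after 35 in-shuffles.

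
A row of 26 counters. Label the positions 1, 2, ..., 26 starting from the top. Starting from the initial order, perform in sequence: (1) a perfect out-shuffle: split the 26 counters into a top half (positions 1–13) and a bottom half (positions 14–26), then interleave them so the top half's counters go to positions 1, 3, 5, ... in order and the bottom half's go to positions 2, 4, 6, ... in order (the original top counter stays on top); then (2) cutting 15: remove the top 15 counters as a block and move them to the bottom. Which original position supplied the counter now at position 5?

Undo the operations in reverse order, starting from position 5:
  undo op 2 (cut 15): 5 ← 20
  undo op 1 (out-shuffle, from bottom half): 20 ← 23
So the counter at position 5 came from original position 23.

23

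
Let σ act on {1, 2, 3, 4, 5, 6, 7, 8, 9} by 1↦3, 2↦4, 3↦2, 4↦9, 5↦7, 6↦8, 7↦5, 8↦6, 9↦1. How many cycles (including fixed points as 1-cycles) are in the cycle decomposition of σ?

3

Cycle decomposition: (1 3 2 4 9) (5 7) (6 8).
3 cycles.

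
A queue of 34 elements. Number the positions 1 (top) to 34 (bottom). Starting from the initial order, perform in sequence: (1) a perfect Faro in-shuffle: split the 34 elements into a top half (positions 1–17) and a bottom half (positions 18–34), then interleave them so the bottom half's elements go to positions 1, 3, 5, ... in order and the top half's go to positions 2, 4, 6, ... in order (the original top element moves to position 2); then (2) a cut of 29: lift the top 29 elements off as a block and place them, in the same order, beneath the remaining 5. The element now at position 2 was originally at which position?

33

Undo the operations in reverse order, starting from position 2:
  undo op 2 (cut 29): 2 ← 31
  undo op 1 (in-shuffle, from bottom half): 31 ← 33
So the element at position 2 came from original position 33.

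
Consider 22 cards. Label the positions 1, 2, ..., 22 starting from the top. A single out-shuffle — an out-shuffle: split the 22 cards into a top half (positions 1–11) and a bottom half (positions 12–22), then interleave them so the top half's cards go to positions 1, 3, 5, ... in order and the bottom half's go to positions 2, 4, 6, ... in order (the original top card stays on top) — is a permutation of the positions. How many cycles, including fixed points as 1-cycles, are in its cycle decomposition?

Trace each unvisited position around until it returns:
(1) (2 3 5 9 17 12) (4 7 13) (6 11 21 20 18 14) (8 15) (10 19 16) (22)
7 cycles in total.

7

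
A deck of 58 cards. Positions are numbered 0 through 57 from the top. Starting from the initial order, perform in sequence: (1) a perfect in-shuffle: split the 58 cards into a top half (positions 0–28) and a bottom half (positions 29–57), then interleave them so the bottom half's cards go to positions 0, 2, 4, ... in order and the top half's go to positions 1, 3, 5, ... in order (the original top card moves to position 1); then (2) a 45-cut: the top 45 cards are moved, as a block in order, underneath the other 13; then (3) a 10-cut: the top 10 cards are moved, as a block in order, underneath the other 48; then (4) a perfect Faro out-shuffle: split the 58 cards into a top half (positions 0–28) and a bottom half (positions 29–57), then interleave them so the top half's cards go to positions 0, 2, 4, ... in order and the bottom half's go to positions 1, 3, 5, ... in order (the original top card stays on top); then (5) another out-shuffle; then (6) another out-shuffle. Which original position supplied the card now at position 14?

6

Undo the operations in reverse order, starting from position 14:
  undo op 6 (out-shuffle, from top half): 14 ← 7
  undo op 5 (out-shuffle, from bottom half): 7 ← 32
  undo op 4 (out-shuffle, from top half): 32 ← 16
  undo op 3 (cut 10): 16 ← 26
  undo op 2 (cut 45): 26 ← 13
  undo op 1 (in-shuffle, from top half): 13 ← 6
So the card at position 14 came from original position 6.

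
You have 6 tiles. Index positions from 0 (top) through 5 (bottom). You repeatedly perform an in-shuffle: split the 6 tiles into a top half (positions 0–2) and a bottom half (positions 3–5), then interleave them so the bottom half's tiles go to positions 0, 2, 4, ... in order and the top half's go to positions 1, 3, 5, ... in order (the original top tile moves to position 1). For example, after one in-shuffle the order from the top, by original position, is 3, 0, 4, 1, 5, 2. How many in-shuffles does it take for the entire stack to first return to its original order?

3

The in-shuffle permutes the 6 positions with cycle lengths [3, 3].
Every tile is home exactly when every cycle has completed a whole number of laps, i.e. after lcm(3) = 3 in-shuffles.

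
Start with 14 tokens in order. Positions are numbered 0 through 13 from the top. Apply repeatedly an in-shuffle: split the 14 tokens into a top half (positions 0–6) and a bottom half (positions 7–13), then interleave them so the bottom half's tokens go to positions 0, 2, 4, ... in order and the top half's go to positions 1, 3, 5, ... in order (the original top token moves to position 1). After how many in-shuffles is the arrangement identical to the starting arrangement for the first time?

The in-shuffle permutes the 14 positions with cycle lengths [2, 4, 4, 4].
Every token is home exactly when every cycle has completed a whole number of laps, i.e. after lcm(2, 4) = 4 in-shuffles.

4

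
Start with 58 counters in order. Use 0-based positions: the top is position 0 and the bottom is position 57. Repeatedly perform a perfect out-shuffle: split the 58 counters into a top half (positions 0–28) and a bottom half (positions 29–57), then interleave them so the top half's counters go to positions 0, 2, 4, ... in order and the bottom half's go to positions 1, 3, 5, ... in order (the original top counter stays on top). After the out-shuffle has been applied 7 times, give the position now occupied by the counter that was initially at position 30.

21

Track the counter's position through each out-shuffle:
30 → 3 → 6 → 12 → 24 → 48 → 39 → 21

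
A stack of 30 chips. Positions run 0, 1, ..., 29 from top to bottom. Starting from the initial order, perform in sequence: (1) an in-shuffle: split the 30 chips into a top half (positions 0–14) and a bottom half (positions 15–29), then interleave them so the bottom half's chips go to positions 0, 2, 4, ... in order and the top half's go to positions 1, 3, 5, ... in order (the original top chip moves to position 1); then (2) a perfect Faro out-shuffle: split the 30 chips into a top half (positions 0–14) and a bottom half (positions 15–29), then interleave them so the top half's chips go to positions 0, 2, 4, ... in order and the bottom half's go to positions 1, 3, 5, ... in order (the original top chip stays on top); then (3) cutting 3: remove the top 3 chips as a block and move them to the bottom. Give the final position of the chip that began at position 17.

Track the chip from position 17 forward through each operation:
  after op 1 (in-shuffle): 17 → 4
  after op 2 (out-shuffle): 4 → 8
  after op 3 (cut 3): 8 → 5

5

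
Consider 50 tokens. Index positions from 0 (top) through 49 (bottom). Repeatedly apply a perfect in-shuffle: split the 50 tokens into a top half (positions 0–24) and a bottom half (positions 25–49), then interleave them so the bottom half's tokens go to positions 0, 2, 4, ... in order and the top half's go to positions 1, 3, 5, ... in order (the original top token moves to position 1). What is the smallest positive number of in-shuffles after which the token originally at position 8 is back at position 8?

8

Follow position 8 under repeated in-shuffles:
8 → 17 → 35 → 20 → 41 → 32 → 14 → 29 → 8
It first returns after 8 in-shuffles.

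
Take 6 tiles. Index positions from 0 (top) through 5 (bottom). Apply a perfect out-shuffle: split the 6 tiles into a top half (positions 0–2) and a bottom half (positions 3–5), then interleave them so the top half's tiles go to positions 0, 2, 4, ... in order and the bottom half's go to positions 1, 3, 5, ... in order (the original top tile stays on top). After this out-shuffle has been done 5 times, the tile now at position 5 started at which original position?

Work backwards from position 5, undoing one out-shuffle at a time:
5 ← 5 ← 5 ← 5 ← 5 ← 5
So the tile now at position 5 started at position 5.

5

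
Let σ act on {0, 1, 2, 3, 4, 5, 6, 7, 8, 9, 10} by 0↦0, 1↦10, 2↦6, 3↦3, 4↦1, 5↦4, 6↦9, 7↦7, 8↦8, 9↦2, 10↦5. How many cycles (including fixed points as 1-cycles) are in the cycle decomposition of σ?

6

Cycle decomposition: (0) (1 10 5 4) (2 6 9) (3) (7) (8).
6 cycles.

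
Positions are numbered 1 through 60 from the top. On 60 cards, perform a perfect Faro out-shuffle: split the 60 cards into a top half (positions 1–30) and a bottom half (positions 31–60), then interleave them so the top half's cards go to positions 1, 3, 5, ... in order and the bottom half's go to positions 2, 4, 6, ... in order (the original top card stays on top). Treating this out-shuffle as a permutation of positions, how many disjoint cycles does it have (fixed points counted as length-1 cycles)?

3

Trace each unvisited position around until it returns:
(1) (2 3 5 9 17 33 ... len 58) (60)
3 cycles in total.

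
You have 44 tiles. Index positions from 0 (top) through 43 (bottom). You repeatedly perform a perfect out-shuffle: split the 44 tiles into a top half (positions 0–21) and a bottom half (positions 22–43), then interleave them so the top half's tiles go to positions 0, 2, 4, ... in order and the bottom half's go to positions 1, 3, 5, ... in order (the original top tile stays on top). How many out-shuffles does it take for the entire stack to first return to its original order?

The out-shuffle permutes the 44 positions with cycle lengths [1, 1, 14, 14, 14].
Every tile is home exactly when every cycle has completed a whole number of laps, i.e. after lcm(1, 14) = 14 out-shuffles.

14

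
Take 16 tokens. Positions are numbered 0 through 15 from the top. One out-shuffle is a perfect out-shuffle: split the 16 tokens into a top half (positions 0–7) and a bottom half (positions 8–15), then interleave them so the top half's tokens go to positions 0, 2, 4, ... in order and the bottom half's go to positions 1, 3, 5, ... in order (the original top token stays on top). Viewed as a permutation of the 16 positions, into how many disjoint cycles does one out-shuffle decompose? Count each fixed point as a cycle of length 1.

6

Trace each unvisited position around until it returns:
(0) (1 2 4 8) (3 6 12 9) (5 10) (7 14 13 11) (15)
6 cycles in total.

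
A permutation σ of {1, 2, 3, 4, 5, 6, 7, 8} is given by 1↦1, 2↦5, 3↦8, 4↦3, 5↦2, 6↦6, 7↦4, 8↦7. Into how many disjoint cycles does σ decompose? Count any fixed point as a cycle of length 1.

Cycle decomposition: (1) (2 5) (3 8 7 4) (6).
4 cycles.

4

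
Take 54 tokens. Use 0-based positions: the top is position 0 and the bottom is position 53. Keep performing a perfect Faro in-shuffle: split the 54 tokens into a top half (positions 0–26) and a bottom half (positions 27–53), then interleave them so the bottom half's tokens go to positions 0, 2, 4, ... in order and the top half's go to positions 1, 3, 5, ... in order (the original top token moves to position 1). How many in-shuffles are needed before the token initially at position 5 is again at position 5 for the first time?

Follow position 5 under repeated in-shuffles:
5 → 11 → 23 → 47 → 40 → 26 → 53 → 52 → 50 → 46 → 38 → 22 → 45 → 36 → 18 → 37 → 20 → 41 → 28 → 2 → 5
It first returns after 20 in-shuffles.

20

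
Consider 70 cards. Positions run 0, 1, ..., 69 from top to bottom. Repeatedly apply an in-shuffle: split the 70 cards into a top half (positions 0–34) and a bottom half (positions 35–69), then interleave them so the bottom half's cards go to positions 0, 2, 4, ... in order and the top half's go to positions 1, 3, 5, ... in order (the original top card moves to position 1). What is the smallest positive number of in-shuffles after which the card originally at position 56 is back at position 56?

35

Follow position 56 under repeated in-shuffles:
56 → 42 → 14 → 29 → 59 → 48 → 26 → 53 → ... → 56 (length 35)
It first returns after 35 in-shuffles.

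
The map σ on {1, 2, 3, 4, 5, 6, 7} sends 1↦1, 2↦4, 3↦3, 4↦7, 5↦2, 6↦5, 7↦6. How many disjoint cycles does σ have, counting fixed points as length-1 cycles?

3

Cycle decomposition: (1) (2 4 7 6 5) (3).
3 cycles.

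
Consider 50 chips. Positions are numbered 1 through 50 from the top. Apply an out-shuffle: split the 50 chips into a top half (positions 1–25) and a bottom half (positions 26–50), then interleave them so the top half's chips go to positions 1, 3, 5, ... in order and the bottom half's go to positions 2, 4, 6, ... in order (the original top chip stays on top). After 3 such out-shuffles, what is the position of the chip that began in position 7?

Track the chip's position through each out-shuffle:
7 → 13 → 25 → 49

49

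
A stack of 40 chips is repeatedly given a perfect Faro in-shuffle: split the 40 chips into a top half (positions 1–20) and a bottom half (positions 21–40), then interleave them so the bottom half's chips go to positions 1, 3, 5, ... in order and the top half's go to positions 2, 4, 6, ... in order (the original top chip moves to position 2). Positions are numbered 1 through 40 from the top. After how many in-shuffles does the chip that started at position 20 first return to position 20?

Follow position 20 under repeated in-shuffles:
20 → 40 → 39 → 37 → 33 → 25 → 9 → 18 → 36 → 31 → 21 → 1 → 2 → 4 → 8 → 16 → 32 → 23 → 5 → 10 → 20
It first returns after 20 in-shuffles.

20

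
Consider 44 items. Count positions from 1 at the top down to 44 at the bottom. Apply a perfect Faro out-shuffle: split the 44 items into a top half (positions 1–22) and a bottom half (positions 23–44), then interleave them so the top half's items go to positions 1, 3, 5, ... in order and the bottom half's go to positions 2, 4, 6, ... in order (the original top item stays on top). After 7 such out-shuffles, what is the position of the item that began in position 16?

29

Track the item's position through each out-shuffle:
16 → 31 → 18 → 35 → 26 → 8 → 15 → 29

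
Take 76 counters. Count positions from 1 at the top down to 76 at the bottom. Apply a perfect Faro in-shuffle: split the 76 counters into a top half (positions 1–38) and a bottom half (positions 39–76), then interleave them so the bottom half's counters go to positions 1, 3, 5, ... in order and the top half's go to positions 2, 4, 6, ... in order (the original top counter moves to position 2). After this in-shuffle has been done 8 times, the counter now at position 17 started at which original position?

13

Work backwards from position 17, undoing one in-shuffle at a time:
17 ← 47 ← 62 ← 31 ← 54 ← 27 ← 52 ← 26 ← 13
So the counter now at position 17 started at position 13.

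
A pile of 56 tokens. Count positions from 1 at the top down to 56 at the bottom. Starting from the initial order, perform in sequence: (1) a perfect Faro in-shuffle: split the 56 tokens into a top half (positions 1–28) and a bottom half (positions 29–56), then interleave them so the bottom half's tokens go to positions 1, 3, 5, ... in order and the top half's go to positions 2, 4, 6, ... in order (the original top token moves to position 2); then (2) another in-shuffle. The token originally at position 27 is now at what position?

Track the token from position 27 forward through each operation:
  after op 1 (in-shuffle): 27 → 54
  after op 2 (in-shuffle): 54 → 51

51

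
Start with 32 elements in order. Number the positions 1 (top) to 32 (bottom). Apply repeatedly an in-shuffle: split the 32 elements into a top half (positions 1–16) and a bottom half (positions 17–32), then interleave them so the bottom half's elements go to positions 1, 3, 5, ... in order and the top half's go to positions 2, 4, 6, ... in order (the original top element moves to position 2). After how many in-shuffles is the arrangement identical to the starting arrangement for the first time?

10

The in-shuffle permutes the 32 positions with cycle lengths [2, 10, 10, 10].
Every element is home exactly when every cycle has completed a whole number of laps, i.e. after lcm(2, 10) = 10 in-shuffles.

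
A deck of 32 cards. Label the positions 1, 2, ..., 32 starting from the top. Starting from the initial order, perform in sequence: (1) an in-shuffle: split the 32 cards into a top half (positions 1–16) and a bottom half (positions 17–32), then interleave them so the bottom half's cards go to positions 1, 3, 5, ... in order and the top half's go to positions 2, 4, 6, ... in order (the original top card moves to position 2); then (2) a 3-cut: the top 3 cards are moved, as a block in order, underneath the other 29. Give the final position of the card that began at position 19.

2

Track the card from position 19 forward through each operation:
  after op 1 (in-shuffle): 19 → 5
  after op 2 (cut 3): 5 → 2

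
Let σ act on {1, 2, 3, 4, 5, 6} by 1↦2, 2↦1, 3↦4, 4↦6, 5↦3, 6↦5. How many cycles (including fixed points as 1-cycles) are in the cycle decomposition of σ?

Cycle decomposition: (1 2) (3 4 6 5).
2 cycles.

2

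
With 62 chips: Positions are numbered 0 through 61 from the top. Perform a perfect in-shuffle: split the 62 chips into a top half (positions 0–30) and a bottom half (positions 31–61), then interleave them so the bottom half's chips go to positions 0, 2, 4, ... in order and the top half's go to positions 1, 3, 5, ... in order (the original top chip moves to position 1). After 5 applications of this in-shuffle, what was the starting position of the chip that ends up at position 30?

61

Work backwards from position 30, undoing one in-shuffle at a time:
30 ← 46 ← 54 ← 58 ← 60 ← 61
So the chip now at position 30 started at position 61.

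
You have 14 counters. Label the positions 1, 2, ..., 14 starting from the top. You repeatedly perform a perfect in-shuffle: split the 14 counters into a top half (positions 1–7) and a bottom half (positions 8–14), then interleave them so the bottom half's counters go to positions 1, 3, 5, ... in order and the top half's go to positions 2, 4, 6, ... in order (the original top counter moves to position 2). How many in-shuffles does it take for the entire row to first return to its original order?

The in-shuffle permutes the 14 positions with cycle lengths [2, 4, 4, 4].
Every counter is home exactly when every cycle has completed a whole number of laps, i.e. after lcm(2, 4) = 4 in-shuffles.

4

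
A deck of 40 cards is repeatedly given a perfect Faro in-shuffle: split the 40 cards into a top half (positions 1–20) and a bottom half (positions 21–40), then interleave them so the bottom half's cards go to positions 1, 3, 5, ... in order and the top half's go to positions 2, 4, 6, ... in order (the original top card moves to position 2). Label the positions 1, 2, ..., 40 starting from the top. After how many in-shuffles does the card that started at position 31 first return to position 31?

20

Follow position 31 under repeated in-shuffles:
31 → 21 → 1 → 2 → 4 → 8 → 16 → 32 → 23 → 5 → 10 → 20 → 40 → 39 → 37 → 33 → 25 → 9 → 18 → 36 → 31
It first returns after 20 in-shuffles.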